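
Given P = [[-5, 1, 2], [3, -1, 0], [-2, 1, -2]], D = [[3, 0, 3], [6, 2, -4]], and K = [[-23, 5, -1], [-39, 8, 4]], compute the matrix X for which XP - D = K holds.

XP = K + D = [[-20, 5, 2], [-33, 10, 0]].
P is on the right of X, so right-multiply by P⁻¹: X = (K + D)P⁻¹.
det P = -2; the adjugate gives P⁻¹ = [[-1, -2, -1], [-3, -7, -3], [-1/2, -3/2, -1]].
X = (K + D)P⁻¹ = [[4, 2, 3], [3, -4, 3]].

X = [[4, 2, 3], [3, -4, 3]]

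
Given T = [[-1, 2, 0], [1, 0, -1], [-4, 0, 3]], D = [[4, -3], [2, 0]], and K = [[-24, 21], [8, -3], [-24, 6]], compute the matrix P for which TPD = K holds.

Left-multiply by T⁻¹ and right-multiply by D⁻¹: P = T⁻¹KD⁻¹.
det T = 2; the adjugate gives T⁻¹ = [[0, -3, -1], [1/2, -3/2, -1/2], [0, -4, -1]].
det D = 6; the adjugate gives D⁻¹ = [[0, 1/2], [-1/3, 2/3]].
T⁻¹K = [[0, 3], [-12, 12], [-8, 6]].
P = (T⁻¹K)D⁻¹ = [[-1, 2], [-4, 2], [-2, 0]].

P = [[-1, 2], [-4, 2], [-2, 0]]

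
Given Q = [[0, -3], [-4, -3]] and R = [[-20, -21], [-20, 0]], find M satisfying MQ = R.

M = [[2, 5], [-5, 5]]

Right-multiplying both sides by Q⁻¹ gives M = RQ⁻¹.
Q has determinant -12; Q⁻¹ = [[1/4, -1/4], [-1/3, 0]].
M = RQ⁻¹ = [[-20, -21], [-20, 0]] · [[1/4, -1/4], [-1/3, 0]] = [[2, 5], [-5, 5]].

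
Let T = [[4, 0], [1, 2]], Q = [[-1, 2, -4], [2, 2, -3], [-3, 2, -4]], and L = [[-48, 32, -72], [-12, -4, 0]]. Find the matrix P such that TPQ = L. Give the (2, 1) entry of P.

Isolating P: multiply by T⁻¹ from the left and Q⁻¹ from the right, so P = T⁻¹LQ⁻¹.
T has determinant 8; T⁻¹ = [[1/4, 0], [-1/8, 1/2]].
Q has determinant -4; Q⁻¹ = [[1/2, 0, -1/2], [-17/4, 2, 11/4], [-5/2, 1, 3/2]].
T⁻¹L = [[-12, 8, -18], [0, -6, 9]].
P = (T⁻¹L)Q⁻¹ = [[5, -2, 1], [3, -3, -3]].

3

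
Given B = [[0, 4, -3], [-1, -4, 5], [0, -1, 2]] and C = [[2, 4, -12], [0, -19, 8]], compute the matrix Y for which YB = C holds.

Right-multiplying both sides by B⁻¹ gives Y = CB⁻¹.
det B = 5; the adjugate gives B⁻¹ = [[-3/5, -1, 8/5], [2/5, 0, 3/5], [1/5, 0, 4/5]].
Y = CB⁻¹ = [[2, 4, -12], [0, -19, 8]] · [[-3/5, -1, 8/5], [2/5, 0, 3/5], [1/5, 0, 4/5]] = [[-2, -2, -4], [-6, 0, -5]].

Y = [[-2, -2, -4], [-6, 0, -5]]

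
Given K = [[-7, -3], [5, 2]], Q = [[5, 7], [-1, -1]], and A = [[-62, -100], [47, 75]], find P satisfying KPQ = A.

Left-multiply by K⁻¹ and right-multiply by Q⁻¹: P = K⁻¹AQ⁻¹.
det K = 1; the adjugate gives K⁻¹ = [[2, 3], [-5, -7]].
det Q = 2, so Q⁻¹ = [[-1/2, -7/2], [1/2, 5/2]].
K⁻¹A = [[17, 25], [-19, -25]].
P = (K⁻¹A)Q⁻¹ = [[4, 3], [-3, 4]].

P = [[4, 3], [-3, 4]]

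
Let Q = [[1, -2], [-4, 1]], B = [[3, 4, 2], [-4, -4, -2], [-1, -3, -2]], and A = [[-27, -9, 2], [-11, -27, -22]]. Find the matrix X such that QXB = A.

X = [[-4, -4, -3], [2, -4, 5]]

X = Q⁻¹AB⁻¹ (apply Q⁻¹ on the left and B⁻¹ on the right).
det Q = -7; the adjugate gives Q⁻¹ = [[-1/7, -2/7], [-4/7, -1/7]].
det B = -2; the adjugate gives B⁻¹ = [[-1, -1, 0], [3, 2, 1], [-4, -5/2, -2]].
Q⁻¹A = [[7, 9, 6], [17, 9, 2]].
X = (Q⁻¹A)B⁻¹ = [[-4, -4, -3], [2, -4, 5]].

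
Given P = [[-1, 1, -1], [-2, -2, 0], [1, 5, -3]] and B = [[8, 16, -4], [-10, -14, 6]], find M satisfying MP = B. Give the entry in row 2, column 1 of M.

6

P is on the right of M, so right-multiply by P⁻¹: M = BP⁻¹.
P has determinant -4; P⁻¹ = [[-3/2, 1/2, 1/2], [3/2, -1, -1/2], [2, -3/2, -1]].
M = BP⁻¹ = [[8, 16, -4], [-10, -14, 6]] · [[-3/2, 1/2, 1/2], [3/2, -1, -1/2], [2, -3/2, -1]] = [[4, -6, 0], [6, 0, -4]].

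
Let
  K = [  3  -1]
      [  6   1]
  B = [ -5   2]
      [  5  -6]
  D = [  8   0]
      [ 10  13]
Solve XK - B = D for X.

X = [[-1, 1], [-3, 4]]

XK = D + B = [[3, 2], [15, 7]].
Right-multiplying both sides by K⁻¹ gives X = (D + B)K⁻¹.
det K = 9, so K⁻¹ = [[1/9, 1/9], [-2/3, 1/3]].
X = (D + B)K⁻¹ = [[-1, 1], [-3, 4]].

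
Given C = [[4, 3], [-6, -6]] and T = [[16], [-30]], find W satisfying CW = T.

Left-multiplying both sides by C⁻¹ gives W = C⁻¹T.
det C = -6; the adjugate gives C⁻¹ = [[1, 1/2], [-1, -2/3]].
W = C⁻¹T = [[1, 1/2], [-1, -2/3]] · [[16], [-30]] = [[1], [4]].

W = [[1], [4]]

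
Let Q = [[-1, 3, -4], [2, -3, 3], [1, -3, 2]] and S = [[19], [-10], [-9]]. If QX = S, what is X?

Since Q multiplies X on the left, X = Q⁻¹S.
det Q = 6, so Q⁻¹ = [[1/2, 1, -1/2], [-1/6, 1/3, -5/6], [-1/2, 0, -1/2]].
X = Q⁻¹S = [[1/2, 1, -1/2], [-1/6, 1/3, -5/6], [-1/2, 0, -1/2]] · [[19], [-10], [-9]] = [[4], [1], [-5]].

X = [[4], [1], [-5]]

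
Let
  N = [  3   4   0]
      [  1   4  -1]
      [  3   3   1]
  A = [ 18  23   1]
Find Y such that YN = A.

Y = [[5, 0, 1]]

N is on the right of Y, so right-multiply by N⁻¹: Y = AN⁻¹.
det N = 5, so N⁻¹ = [[7/5, -4/5, -4/5], [-4/5, 3/5, 3/5], [-9/5, 3/5, 8/5]].
Y = AN⁻¹ = [[18, 23, 1]] · [[7/5, -4/5, -4/5], [-4/5, 3/5, 3/5], [-9/5, 3/5, 8/5]] = [[5, 0, 1]].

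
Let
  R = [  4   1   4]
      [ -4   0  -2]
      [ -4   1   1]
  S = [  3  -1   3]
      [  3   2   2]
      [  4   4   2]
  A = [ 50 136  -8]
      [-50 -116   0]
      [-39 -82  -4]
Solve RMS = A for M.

M = R⁻¹AS⁻¹ (apply R⁻¹ on the left and S⁻¹ on the right).
det R = 4, so R⁻¹ = [[1/2, 3/4, -1/2], [3, 5, -2], [-1, -2, 1]].
det S = -2, so S⁻¹ = [[2, -7, 4], [-1, 3, -3/2], [-2, 8, -9/2]].
R⁻¹A = [[7, 22, -2], [-22, -8, -16], [11, 14, 4]].
M = (R⁻¹A)S⁻¹ = [[-4, 1, 4], [-4, 2, -4], [0, -3, 5]].

M = [[-4, 1, 4], [-4, 2, -4], [0, -3, 5]]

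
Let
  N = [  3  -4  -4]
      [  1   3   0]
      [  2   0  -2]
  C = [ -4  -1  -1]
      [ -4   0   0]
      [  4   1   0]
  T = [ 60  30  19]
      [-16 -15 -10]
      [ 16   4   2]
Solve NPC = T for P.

P = [[-5, 1, 1], [5, -4, -2], [-4, 1, 0]]

Left-multiply by N⁻¹ and right-multiply by C⁻¹: P = N⁻¹TC⁻¹.
N has determinant -2; N⁻¹ = [[3, 4, -6], [-1, -1, 2], [3, 4, -13/2]].
C has determinant 4; C⁻¹ = [[0, -1/4, 0], [0, 1, 1], [-1, 0, -1]].
N⁻¹T = [[20, 6, 5], [-12, -7, -5], [12, 4, 4]].
P = (N⁻¹T)C⁻¹ = [[-5, 1, 1], [5, -4, -2], [-4, 1, 0]].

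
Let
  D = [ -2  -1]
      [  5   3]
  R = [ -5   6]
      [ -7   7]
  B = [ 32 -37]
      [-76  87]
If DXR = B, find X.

X = [[4, 0], [-3, 1]]

X = D⁻¹BR⁻¹ (apply D⁻¹ on the left and R⁻¹ on the right).
det D = -1, so D⁻¹ = [[-3, -1], [5, 2]].
R has determinant 7; R⁻¹ = [[1, -6/7], [1, -5/7]].
D⁻¹B = [[-20, 24], [8, -11]].
X = (D⁻¹B)R⁻¹ = [[4, 0], [-3, 1]].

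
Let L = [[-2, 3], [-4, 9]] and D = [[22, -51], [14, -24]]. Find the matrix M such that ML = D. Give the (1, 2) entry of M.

-6

L is on the right of M, so right-multiply by L⁻¹: M = DL⁻¹.
det L = -6, so L⁻¹ = [[-3/2, 1/2], [-2/3, 1/3]].
M = DL⁻¹ = [[22, -51], [14, -24]] · [[-3/2, 1/2], [-2/3, 1/3]] = [[1, -6], [-5, -1]].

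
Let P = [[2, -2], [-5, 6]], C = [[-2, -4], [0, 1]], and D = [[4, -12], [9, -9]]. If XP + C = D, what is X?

X = [[-2, -2], [2, -1]]

XP = D − C = [[6, -8], [9, -10]].
P is on the right of X, so right-multiply by P⁻¹: X = (D − C)P⁻¹.
P has determinant 2; P⁻¹ = [[3, 1], [5/2, 1]].
X = (D − C)P⁻¹ = [[-2, -2], [2, -1]].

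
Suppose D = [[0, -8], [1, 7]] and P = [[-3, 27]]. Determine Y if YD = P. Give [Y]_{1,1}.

D is on the right of Y, so right-multiply by D⁻¹: Y = PD⁻¹.
D has determinant 8; D⁻¹ = [[7/8, 1], [-1/8, 0]].
Y = PD⁻¹ = [[-3, 27]] · [[7/8, 1], [-1/8, 0]] = [[-6, -3]].

-6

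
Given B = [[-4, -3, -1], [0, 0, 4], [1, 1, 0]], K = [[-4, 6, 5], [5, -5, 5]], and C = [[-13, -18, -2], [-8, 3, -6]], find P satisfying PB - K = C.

P = [[5, 2, 3], [1, 0, 1]]

PB = C + K = [[-17, -12, 3], [-3, -2, -1]].
B is on the right of P, so right-multiply by B⁻¹: P = (C + K)B⁻¹.
B has determinant 4; B⁻¹ = [[-1, -1/4, -3], [1, 1/4, 4], [0, 1/4, 0]].
P = (C + K)B⁻¹ = [[5, 2, 3], [1, 0, 1]].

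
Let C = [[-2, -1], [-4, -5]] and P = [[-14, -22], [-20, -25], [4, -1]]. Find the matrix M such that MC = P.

M = [[-3, 5], [0, 5], [-4, 1]]

Right-multiplying both sides by C⁻¹ gives M = PC⁻¹.
C has determinant 6; C⁻¹ = [[-5/6, 1/6], [2/3, -1/3]].
M = PC⁻¹ = [[-14, -22], [-20, -25], [4, -1]] · [[-5/6, 1/6], [2/3, -1/3]] = [[-3, 5], [0, 5], [-4, 1]].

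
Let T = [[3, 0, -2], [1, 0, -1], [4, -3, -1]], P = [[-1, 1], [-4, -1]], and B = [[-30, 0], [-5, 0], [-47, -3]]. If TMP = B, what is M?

M = [[4, 4], [2, 1], [3, 3]]

Isolating M: multiply by T⁻¹ from the left and P⁻¹ from the right, so M = T⁻¹BP⁻¹.
T has determinant -3; T⁻¹ = [[1, -2, 0], [1, -5/3, -1/3], [1, -3, 0]].
P has determinant 5; P⁻¹ = [[-1/5, -1/5], [4/5, -1/5]].
T⁻¹B = [[-20, 0], [-6, 1], [-15, 0]].
M = (T⁻¹B)P⁻¹ = [[4, 4], [2, 1], [3, 3]].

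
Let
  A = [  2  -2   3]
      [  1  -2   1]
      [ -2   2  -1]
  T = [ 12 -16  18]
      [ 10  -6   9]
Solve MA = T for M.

M = [[5, 4, 1], [3, -4, -4]]

Right-multiplying both sides by A⁻¹ gives M = TA⁻¹.
det A = -4; the adjugate gives A⁻¹ = [[0, -1, -1], [1/4, -1, -1/4], [1/2, 0, 1/2]].
M = TA⁻¹ = [[12, -16, 18], [10, -6, 9]] · [[0, -1, -1], [1/4, -1, -1/4], [1/2, 0, 1/2]] = [[5, 4, 1], [3, -4, -4]].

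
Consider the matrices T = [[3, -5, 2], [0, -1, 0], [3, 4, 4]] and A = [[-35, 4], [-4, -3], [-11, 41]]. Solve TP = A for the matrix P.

T is on the left of P, so left-multiply by T⁻¹: P = T⁻¹A.
det T = -6, so T⁻¹ = [[2/3, -14/3, -1/3], [0, -1, 0], [-1/2, 9/2, 1/2]].
P = T⁻¹A = [[2/3, -14/3, -1/3], [0, -1, 0], [-1/2, 9/2, 1/2]] · [[-35, 4], [-4, -3], [-11, 41]] = [[-1, 3], [4, 3], [-6, 5]].

P = [[-1, 3], [4, 3], [-6, 5]]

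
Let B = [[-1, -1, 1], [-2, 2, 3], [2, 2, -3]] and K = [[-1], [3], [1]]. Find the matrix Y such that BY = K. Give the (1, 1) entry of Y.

1

Since B multiplies Y on the left, Y = B⁻¹K.
det B = 4; the adjugate gives B⁻¹ = [[-3, -1/4, -5/4], [0, 1/4, 1/4], [-2, 0, -1]].
Y = B⁻¹K = [[-3, -1/4, -5/4], [0, 1/4, 1/4], [-2, 0, -1]] · [[-1], [3], [1]] = [[1], [1], [1]].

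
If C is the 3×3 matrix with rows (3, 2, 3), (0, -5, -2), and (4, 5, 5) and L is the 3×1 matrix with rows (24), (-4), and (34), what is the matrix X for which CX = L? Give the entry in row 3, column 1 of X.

2

Since C multiplies X on the left, X = C⁻¹L.
det C = -1, so C⁻¹ = [[15, -5, -11], [8, -3, -6], [-20, 7, 15]].
X = C⁻¹L = [[15, -5, -11], [8, -3, -6], [-20, 7, 15]] · [[24], [-4], [34]] = [[6], [0], [2]].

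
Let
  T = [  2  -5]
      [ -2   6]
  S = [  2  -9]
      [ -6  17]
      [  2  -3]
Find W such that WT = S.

Right-multiplying both sides by T⁻¹ gives W = ST⁻¹.
det T = 2; the adjugate gives T⁻¹ = [[3, 5/2], [1, 1]].
W = ST⁻¹ = [[2, -9], [-6, 17], [2, -3]] · [[3, 5/2], [1, 1]] = [[-3, -4], [-1, 2], [3, 2]].

W = [[-3, -4], [-1, 2], [3, 2]]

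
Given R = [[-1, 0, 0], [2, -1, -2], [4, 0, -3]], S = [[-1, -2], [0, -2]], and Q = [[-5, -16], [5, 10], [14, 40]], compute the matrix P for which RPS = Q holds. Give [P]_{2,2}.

-2

Isolating P: multiply by R⁻¹ from the left and S⁻¹ from the right, so P = R⁻¹QS⁻¹.
R has determinant -3; R⁻¹ = [[-1, 0, 0], [2/3, -1, 2/3], [-4/3, 0, -1/3]].
det S = 2, so S⁻¹ = [[-1, 1], [0, -1/2]].
R⁻¹Q = [[5, 16], [1, 6], [2, 8]].
P = (R⁻¹Q)S⁻¹ = [[-5, -3], [-1, -2], [-2, -2]].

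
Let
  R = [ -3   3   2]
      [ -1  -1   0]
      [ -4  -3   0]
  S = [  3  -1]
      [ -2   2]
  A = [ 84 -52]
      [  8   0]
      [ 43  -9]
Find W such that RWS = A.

W = [[-5, 2], [1, -4], [-1, 0]]

W = R⁻¹AS⁻¹ (apply R⁻¹ on the left and S⁻¹ on the right).
R has determinant -2; R⁻¹ = [[0, 3, -1], [0, -4, 1], [1/2, 21/2, -3]].
S has determinant 4; S⁻¹ = [[1/2, 1/4], [1/2, 3/4]].
R⁻¹A = [[-19, 9], [11, -9], [-3, 1]].
W = (R⁻¹A)S⁻¹ = [[-5, 2], [1, -4], [-1, 0]].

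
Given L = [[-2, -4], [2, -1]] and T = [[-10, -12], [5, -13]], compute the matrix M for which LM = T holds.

M = [[3, -4], [1, 5]]

L is on the left of M, so left-multiply by L⁻¹: M = L⁻¹T.
det L = 10, so L⁻¹ = [[-1/10, 2/5], [-1/5, -1/5]].
M = L⁻¹T = [[-1/10, 2/5], [-1/5, -1/5]] · [[-10, -12], [5, -13]] = [[3, -4], [1, 5]].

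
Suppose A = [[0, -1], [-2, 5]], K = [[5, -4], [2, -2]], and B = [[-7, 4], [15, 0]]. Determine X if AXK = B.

X = [[0, 5], [3, -4]]

X = A⁻¹BK⁻¹ (apply A⁻¹ on the left and K⁻¹ on the right).
A has determinant -2; A⁻¹ = [[-5/2, -1/2], [-1, 0]].
K has determinant -2; K⁻¹ = [[1, -2], [1, -5/2]].
A⁻¹B = [[10, -10], [7, -4]].
X = (A⁻¹B)K⁻¹ = [[0, 5], [3, -4]].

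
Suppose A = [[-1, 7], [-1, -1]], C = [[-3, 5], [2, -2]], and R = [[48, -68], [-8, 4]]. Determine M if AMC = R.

M = [[3, 5], [-1, 2]]

Left-multiply by A⁻¹ and right-multiply by C⁻¹: M = A⁻¹RC⁻¹.
A has determinant 8; A⁻¹ = [[-1/8, -7/8], [1/8, -1/8]].
det C = -4; the adjugate gives C⁻¹ = [[1/2, 5/4], [1/2, 3/4]].
A⁻¹R = [[1, 5], [7, -9]].
M = (A⁻¹R)C⁻¹ = [[3, 5], [-1, 2]].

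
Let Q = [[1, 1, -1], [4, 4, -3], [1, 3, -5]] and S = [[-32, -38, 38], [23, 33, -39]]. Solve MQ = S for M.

Right-multiplying both sides by Q⁻¹ gives M = SQ⁻¹.
det Q = -2, so Q⁻¹ = [[11/2, -1, -1/2], [-17/2, 2, 1/2], [-4, 1, 0]].
M = SQ⁻¹ = [[-32, -38, 38], [23, 33, -39]] · [[11/2, -1, -1/2], [-17/2, 2, 1/2], [-4, 1, 0]] = [[-5, -6, -3], [2, 4, 5]].

M = [[-5, -6, -3], [2, 4, 5]]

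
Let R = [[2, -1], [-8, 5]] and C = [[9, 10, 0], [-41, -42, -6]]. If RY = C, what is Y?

Y = [[2, 4, -3], [-5, -2, -6]]

Since R multiplies Y on the left, Y = R⁻¹C.
R has determinant 2; R⁻¹ = [[5/2, 1/2], [4, 1]].
Y = R⁻¹C = [[5/2, 1/2], [4, 1]] · [[9, 10, 0], [-41, -42, -6]] = [[2, 4, -3], [-5, -2, -6]].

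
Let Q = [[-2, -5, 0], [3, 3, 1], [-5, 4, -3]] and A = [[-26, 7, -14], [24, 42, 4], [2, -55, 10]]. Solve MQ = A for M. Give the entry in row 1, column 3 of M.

Q is on the right of M, so right-multiply by Q⁻¹: M = AQ⁻¹.
det Q = 6, so Q⁻¹ = [[-13/6, -5/2, -5/6], [2/3, 1, 1/3], [9/2, 11/2, 3/2]].
M = AQ⁻¹ = [[-26, 7, -14], [24, 42, 4], [2, -55, 10]] · [[-13/6, -5/2, -5/6], [2/3, 1, 1/3], [9/2, 11/2, 3/2]] = [[-2, -5, 3], [-6, 4, 0], [4, -5, -5]].

3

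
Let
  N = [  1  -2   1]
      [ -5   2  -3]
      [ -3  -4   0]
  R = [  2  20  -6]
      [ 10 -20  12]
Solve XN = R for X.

X = [[0, 2, -4], [-3, -5, 4]]

Right-multiplying both sides by N⁻¹ gives X = RN⁻¹.
det N = -4; the adjugate gives N⁻¹ = [[3, 1, -1], [-9/4, -3/4, 1/2], [-13/2, -5/2, 2]].
X = RN⁻¹ = [[2, 20, -6], [10, -20, 12]] · [[3, 1, -1], [-9/4, -3/4, 1/2], [-13/2, -5/2, 2]] = [[0, 2, -4], [-3, -5, 4]].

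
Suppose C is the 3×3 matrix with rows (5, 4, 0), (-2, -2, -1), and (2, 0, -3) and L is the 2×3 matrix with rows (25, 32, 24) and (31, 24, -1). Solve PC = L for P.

Since C sits to the right of P, P = LC⁻¹.
det C = -2, so C⁻¹ = [[-3, -6, 2], [4, 15/2, -5/2], [-2, -4, 1]].
P = LC⁻¹ = [[25, 32, 24], [31, 24, -1]] · [[-3, -6, 2], [4, 15/2, -5/2], [-2, -4, 1]] = [[5, -6, -6], [5, -2, 1]].

P = [[5, -6, -6], [5, -2, 1]]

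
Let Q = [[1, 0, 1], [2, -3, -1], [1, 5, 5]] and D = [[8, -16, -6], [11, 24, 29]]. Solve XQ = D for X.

Right-multiplying both sides by Q⁻¹ gives X = DQ⁻¹.
Q has determinant 3; Q⁻¹ = [[-10/3, 5/3, 1], [-11/3, 4/3, 1], [13/3, -5/3, -1]].
X = DQ⁻¹ = [[8, -16, -6], [11, 24, 29]] · [[-10/3, 5/3, 1], [-11/3, 4/3, 1], [13/3, -5/3, -1]] = [[6, 2, -2], [1, 2, 6]].

X = [[6, 2, -2], [1, 2, 6]]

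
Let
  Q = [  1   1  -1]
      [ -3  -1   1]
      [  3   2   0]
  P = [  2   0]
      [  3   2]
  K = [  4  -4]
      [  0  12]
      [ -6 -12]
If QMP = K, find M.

M = Q⁻¹KP⁻¹ (apply Q⁻¹ on the left and P⁻¹ on the right).
det Q = 4, so Q⁻¹ = [[-1/2, -1/2, 0], [3/4, 3/4, 1/2], [-3/4, 1/4, 1/2]].
det P = 4; the adjugate gives P⁻¹ = [[1/2, 0], [-3/4, 1/2]].
Q⁻¹K = [[-2, -4], [0, 0], [-6, 0]].
M = (Q⁻¹K)P⁻¹ = [[2, -2], [0, 0], [-3, 0]].

M = [[2, -2], [0, 0], [-3, 0]]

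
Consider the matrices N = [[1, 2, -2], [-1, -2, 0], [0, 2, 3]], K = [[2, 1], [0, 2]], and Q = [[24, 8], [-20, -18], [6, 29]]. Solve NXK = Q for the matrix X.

X = [[4, 0], [3, 2], [-1, 3]]

Left-multiply by N⁻¹ and right-multiply by K⁻¹: X = N⁻¹QK⁻¹.
det N = 4; the adjugate gives N⁻¹ = [[-3/2, -5/2, -1], [3/4, 3/4, 1/2], [-1/2, -1/2, 0]].
K has determinant 4; K⁻¹ = [[1/2, -1/4], [0, 1/2]].
N⁻¹Q = [[8, 4], [6, 7], [-2, 5]].
X = (N⁻¹Q)K⁻¹ = [[4, 0], [3, 2], [-1, 3]].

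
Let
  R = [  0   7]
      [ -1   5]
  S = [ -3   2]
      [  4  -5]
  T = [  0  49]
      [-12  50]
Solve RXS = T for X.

X = R⁻¹TS⁻¹ (apply R⁻¹ on the left and S⁻¹ on the right).
det R = 7; the adjugate gives R⁻¹ = [[5/7, -1], [1/7, 0]].
det S = 7; the adjugate gives S⁻¹ = [[-5/7, -2/7], [-4/7, -3/7]].
R⁻¹T = [[12, -15], [0, 7]].
X = (R⁻¹T)S⁻¹ = [[0, 3], [-4, -3]].

X = [[0, 3], [-4, -3]]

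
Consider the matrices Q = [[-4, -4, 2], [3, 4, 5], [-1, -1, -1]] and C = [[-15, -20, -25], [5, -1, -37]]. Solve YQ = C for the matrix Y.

Y = [[0, -5, 0], [-5, -6, -3]]

Since Q sits to the right of Y, Y = CQ⁻¹.
det Q = 6; the adjugate gives Q⁻¹ = [[1/6, -1, -14/3], [-1/3, 1, 13/3], [1/6, 0, -2/3]].
Y = CQ⁻¹ = [[-15, -20, -25], [5, -1, -37]] · [[1/6, -1, -14/3], [-1/3, 1, 13/3], [1/6, 0, -2/3]] = [[0, -5, 0], [-5, -6, -3]].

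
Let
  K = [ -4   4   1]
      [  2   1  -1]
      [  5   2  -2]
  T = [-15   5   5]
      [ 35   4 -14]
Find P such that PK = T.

Right-multiplying both sides by K⁻¹ gives P = TK⁻¹.
det K = -5; the adjugate gives K⁻¹ = [[0, -2, 1], [1/5, -3/5, 2/5], [1/5, -28/5, 12/5]].
P = TK⁻¹ = [[-15, 5, 5], [35, 4, -14]] · [[0, -2, 1], [1/5, -3/5, 2/5], [1/5, -28/5, 12/5]] = [[2, -1, -1], [-2, 6, 3]].

P = [[2, -1, -1], [-2, 6, 3]]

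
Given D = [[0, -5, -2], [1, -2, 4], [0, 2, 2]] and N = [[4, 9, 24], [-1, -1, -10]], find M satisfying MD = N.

D is on the right of M, so right-multiply by D⁻¹: M = ND⁻¹.
det D = 6, so D⁻¹ = [[-2, 1, -4], [-1/3, 0, -1/3], [1/3, 0, 5/6]].
M = ND⁻¹ = [[4, 9, 24], [-1, -1, -10]] · [[-2, 1, -4], [-1/3, 0, -1/3], [1/3, 0, 5/6]] = [[-3, 4, 1], [-1, -1, -4]].

M = [[-3, 4, 1], [-1, -1, -4]]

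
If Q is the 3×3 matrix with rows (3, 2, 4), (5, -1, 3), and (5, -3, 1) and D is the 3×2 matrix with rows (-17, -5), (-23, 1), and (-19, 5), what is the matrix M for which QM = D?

Since Q multiplies M on the left, M = Q⁻¹D.
Q has determinant 4; Q⁻¹ = [[2, -7/2, 5/2], [5/2, -17/4, 11/4], [-5/2, 19/4, -13/4]].
M = Q⁻¹D = [[2, -7/2, 5/2], [5/2, -17/4, 11/4], [-5/2, 19/4, -13/4]] · [[-17, -5], [-23, 1], [-19, 5]] = [[-1, -1], [3, -3], [-5, 1]].

M = [[-1, -1], [3, -3], [-5, 1]]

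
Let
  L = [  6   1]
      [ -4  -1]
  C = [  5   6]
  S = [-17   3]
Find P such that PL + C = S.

P = [[-5, -2]]

PL = S − C = [[-22, -3]].
Right-multiplying both sides by L⁻¹ gives P = (S − C)L⁻¹.
det L = -2; the adjugate gives L⁻¹ = [[1/2, 1/2], [-2, -3]].
P = (S − C)L⁻¹ = [[-5, -2]].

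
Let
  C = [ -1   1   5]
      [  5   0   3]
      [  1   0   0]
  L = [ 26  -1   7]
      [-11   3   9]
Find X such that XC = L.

X = [[-1, 4, 5], [3, -2, 2]]

C is on the right of X, so right-multiply by C⁻¹: X = LC⁻¹.
det C = 3, so C⁻¹ = [[0, 0, 1], [1, -5/3, 28/3], [0, 1/3, -5/3]].
X = LC⁻¹ = [[26, -1, 7], [-11, 3, 9]] · [[0, 0, 1], [1, -5/3, 28/3], [0, 1/3, -5/3]] = [[-1, 4, 5], [3, -2, 2]].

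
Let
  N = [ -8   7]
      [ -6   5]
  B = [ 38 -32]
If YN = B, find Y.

N is on the right of Y, so right-multiply by N⁻¹: Y = BN⁻¹.
det N = 2; the adjugate gives N⁻¹ = [[5/2, -7/2], [3, -4]].
Y = BN⁻¹ = [[38, -32]] · [[5/2, -7/2], [3, -4]] = [[-1, -5]].

Y = [[-1, -5]]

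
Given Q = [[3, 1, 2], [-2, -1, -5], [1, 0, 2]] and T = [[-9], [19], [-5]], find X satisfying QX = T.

Q is on the left of X, so left-multiply by Q⁻¹: X = Q⁻¹T.
det Q = -5, so Q⁻¹ = [[2/5, 2/5, 3/5], [1/5, -4/5, -11/5], [-1/5, -1/5, 1/5]].
X = Q⁻¹T = [[2/5, 2/5, 3/5], [1/5, -4/5, -11/5], [-1/5, -1/5, 1/5]] · [[-9], [19], [-5]] = [[1], [-6], [-3]].

X = [[1], [-6], [-3]]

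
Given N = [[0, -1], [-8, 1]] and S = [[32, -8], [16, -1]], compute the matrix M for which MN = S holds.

M = [[4, -4], [-1, -2]]

Since N sits to the right of M, M = SN⁻¹.
det N = -8; the adjugate gives N⁻¹ = [[-1/8, -1/8], [-1, 0]].
M = SN⁻¹ = [[32, -8], [16, -1]] · [[-1/8, -1/8], [-1, 0]] = [[4, -4], [-1, -2]].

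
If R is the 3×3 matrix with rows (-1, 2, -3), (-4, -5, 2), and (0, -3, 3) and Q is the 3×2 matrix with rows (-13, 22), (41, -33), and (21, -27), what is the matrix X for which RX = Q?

R is on the left of X, so left-multiply by R⁻¹: X = R⁻¹Q.
det R = -3, so R⁻¹ = [[3, -1, 11/3], [-4, 1, -14/3], [-4, 1, -13/3]].
X = R⁻¹Q = [[3, -1, 11/3], [-4, 1, -14/3], [-4, 1, -13/3]] · [[-13, 22], [41, -33], [21, -27]] = [[-3, 0], [-5, 5], [2, -4]].

X = [[-3, 0], [-5, 5], [2, -4]]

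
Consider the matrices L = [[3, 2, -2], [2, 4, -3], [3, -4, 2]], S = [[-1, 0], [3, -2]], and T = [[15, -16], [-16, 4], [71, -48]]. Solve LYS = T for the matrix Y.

Isolating Y: multiply by L⁻¹ from the left and S⁻¹ from the right, so Y = L⁻¹TS⁻¹.
det L = 2, so L⁻¹ = [[-2, 2, 1], [-13/2, 6, 5/2], [-10, 9, 4]].
det S = 2, so S⁻¹ = [[-1, 0], [-3/2, -1/2]].
L⁻¹T = [[9, -8], [-16, 8], [-10, 4]].
Y = (L⁻¹T)S⁻¹ = [[3, 4], [4, -4], [4, -2]].

Y = [[3, 4], [4, -4], [4, -2]]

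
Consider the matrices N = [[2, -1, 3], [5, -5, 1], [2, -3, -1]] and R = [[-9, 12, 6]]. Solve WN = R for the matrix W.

Since N sits to the right of W, W = RN⁻¹.
det N = -6; the adjugate gives N⁻¹ = [[-4/3, 5/3, -7/3], [-7/6, 4/3, -13/6], [5/6, -2/3, 5/6]].
W = RN⁻¹ = [[-9, 12, 6]] · [[-4/3, 5/3, -7/3], [-7/6, 4/3, -13/6], [5/6, -2/3, 5/6]] = [[3, -3, 0]].

W = [[3, -3, 0]]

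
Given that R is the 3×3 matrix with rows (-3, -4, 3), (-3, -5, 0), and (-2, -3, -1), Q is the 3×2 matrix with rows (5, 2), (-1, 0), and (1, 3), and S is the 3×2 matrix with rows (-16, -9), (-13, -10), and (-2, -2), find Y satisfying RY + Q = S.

Y = [[-1, 0], [3, 2], [-4, -1]]

RY = S − Q = [[-21, -11], [-12, -10], [-3, -5]].
Since R multiplies Y on the left, Y = R⁻¹(S − Q).
det R = -6; the adjugate gives R⁻¹ = [[-5/6, 13/6, -5/2], [1/2, -3/2, 3/2], [1/6, 1/6, -1/2]].
Y = R⁻¹(S − Q) = [[-1, 0], [3, 2], [-4, -1]].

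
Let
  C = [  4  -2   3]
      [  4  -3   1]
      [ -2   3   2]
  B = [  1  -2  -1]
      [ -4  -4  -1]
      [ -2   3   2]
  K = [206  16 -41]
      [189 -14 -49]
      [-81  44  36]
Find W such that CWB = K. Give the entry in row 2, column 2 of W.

W = C⁻¹KB⁻¹ (apply C⁻¹ on the left and B⁻¹ on the right).
det C = 2, so C⁻¹ = [[-9/2, 13/2, 7/2], [-5, 7, 4], [3, -4, -2]].
det B = -5; the adjugate gives B⁻¹ = [[1, -1/5, 2/5], [-2, 0, -1], [4, -1/5, 12/5]].
C⁻¹K = [[18, -9, -8], [-31, -2, 6], [24, 16, 1]].
W = (C⁻¹K)B⁻¹ = [[4, -2, -3], [-3, 5, 4], [-4, -5, -4]].

5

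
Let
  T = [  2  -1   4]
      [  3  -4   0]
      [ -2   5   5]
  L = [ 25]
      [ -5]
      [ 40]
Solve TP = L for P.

Left-multiplying both sides by T⁻¹ gives P = T⁻¹L.
det T = 3, so T⁻¹ = [[-20/3, 25/3, 16/3], [-5, 6, 4], [7/3, -8/3, -5/3]].
P = T⁻¹L = [[-20/3, 25/3, 16/3], [-5, 6, 4], [7/3, -8/3, -5/3]] · [[25], [-5], [40]] = [[5], [5], [5]].

P = [[5], [5], [5]]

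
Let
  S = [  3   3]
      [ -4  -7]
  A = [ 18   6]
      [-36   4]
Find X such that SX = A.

S is on the left of X, so left-multiply by S⁻¹: X = S⁻¹A.
det S = -9, so S⁻¹ = [[7/9, 1/3], [-4/9, -1/3]].
X = S⁻¹A = [[7/9, 1/3], [-4/9, -1/3]] · [[18, 6], [-36, 4]] = [[2, 6], [4, -4]].

X = [[2, 6], [4, -4]]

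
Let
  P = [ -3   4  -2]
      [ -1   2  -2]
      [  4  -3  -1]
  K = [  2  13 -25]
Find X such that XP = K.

X = [[4, 6, 5]]

P is on the right of X, so right-multiply by P⁻¹: X = KP⁻¹.
P has determinant -2; P⁻¹ = [[4, -5, 2], [9/2, -11/2, 2], [5/2, -7/2, 1]].
X = KP⁻¹ = [[2, 13, -25]] · [[4, -5, 2], [9/2, -11/2, 2], [5/2, -7/2, 1]] = [[4, 6, 5]].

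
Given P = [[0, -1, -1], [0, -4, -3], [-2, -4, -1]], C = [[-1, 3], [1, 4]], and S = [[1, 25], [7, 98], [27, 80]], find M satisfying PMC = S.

M = [[5, -2], [-1, -5], [-2, 1]]

Isolating M: multiply by P⁻¹ from the left and C⁻¹ from the right, so M = P⁻¹SC⁻¹.
det P = 2, so P⁻¹ = [[-4, 3/2, -1/2], [3, -1, 0], [-4, 1, 0]].
det C = -7; the adjugate gives C⁻¹ = [[-4/7, 3/7], [1/7, 1/7]].
P⁻¹S = [[-7, 7], [-4, -23], [3, -2]].
M = (P⁻¹S)C⁻¹ = [[5, -2], [-1, -5], [-2, 1]].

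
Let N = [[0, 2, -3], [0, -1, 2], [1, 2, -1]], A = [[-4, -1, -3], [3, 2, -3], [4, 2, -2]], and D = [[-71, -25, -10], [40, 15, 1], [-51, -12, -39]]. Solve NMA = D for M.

M = N⁻¹DA⁻¹ (apply N⁻¹ on the left and A⁻¹ on the right).
det N = 1, so N⁻¹ = [[-3, -4, 1], [2, 3, 0], [1, 2, 0]].
A has determinant 4; A⁻¹ = [[1/2, -2, 9/4], [-3/2, 5, -21/4], [-1/2, 1, -5/4]].
N⁻¹D = [[2, 3, -13], [-22, -5, -17], [9, 5, -8]].
M = (N⁻¹D)A⁻¹ = [[3, -2, 5], [5, 2, -2], [1, -1, 4]].

M = [[3, -2, 5], [5, 2, -2], [1, -1, 4]]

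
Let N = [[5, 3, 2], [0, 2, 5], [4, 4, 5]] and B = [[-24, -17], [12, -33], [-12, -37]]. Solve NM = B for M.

Since N multiplies M on the left, M = N⁻¹B.
N has determinant -6; N⁻¹ = [[5/3, 7/6, -11/6], [-10/3, -17/6, 25/6], [4/3, 4/3, -5/3]].
M = N⁻¹B = [[5/3, 7/6, -11/6], [-10/3, -17/6, 25/6], [4/3, 4/3, -5/3]] · [[-24, -17], [12, -33], [-12, -37]] = [[-4, 1], [-4, -4], [4, -5]].

M = [[-4, 1], [-4, -4], [4, -5]]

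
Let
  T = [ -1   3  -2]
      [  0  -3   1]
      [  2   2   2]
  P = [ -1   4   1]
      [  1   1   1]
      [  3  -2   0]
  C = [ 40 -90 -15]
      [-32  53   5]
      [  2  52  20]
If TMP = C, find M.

M = [[4, 1, 0], [-3, 3, 1], [5, 0, 0]]

Isolating M: multiply by T⁻¹ from the left and P⁻¹ from the right, so M = T⁻¹CP⁻¹.
T has determinant 2; T⁻¹ = [[-4, -5, -3/2], [1, 1, 1/2], [3, 4, 3/2]].
det P = 5; the adjugate gives P⁻¹ = [[2/5, -2/5, 3/5], [3/5, -3/5, 2/5], [-1, 2, -1]].
T⁻¹C = [[-3, 17, 5], [9, -11, 0], [-5, 20, 5]].
M = (T⁻¹C)P⁻¹ = [[4, 1, 0], [-3, 3, 1], [5, 0, 0]].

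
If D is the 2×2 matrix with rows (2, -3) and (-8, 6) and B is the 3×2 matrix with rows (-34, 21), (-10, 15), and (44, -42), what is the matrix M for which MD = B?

Right-multiplying both sides by D⁻¹ gives M = BD⁻¹.
det D = -12; the adjugate gives D⁻¹ = [[-1/2, -1/4], [-2/3, -1/6]].
M = BD⁻¹ = [[-34, 21], [-10, 15], [44, -42]] · [[-1/2, -1/4], [-2/3, -1/6]] = [[3, 5], [-5, 0], [6, -4]].

M = [[3, 5], [-5, 0], [6, -4]]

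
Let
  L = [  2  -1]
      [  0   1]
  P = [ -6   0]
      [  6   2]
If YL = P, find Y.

Y = [[-3, -3], [3, 5]]

Since L sits to the right of Y, Y = PL⁻¹.
L has determinant 2; L⁻¹ = [[1/2, 1/2], [0, 1]].
Y = PL⁻¹ = [[-6, 0], [6, 2]] · [[1/2, 1/2], [0, 1]] = [[-3, -3], [3, 5]].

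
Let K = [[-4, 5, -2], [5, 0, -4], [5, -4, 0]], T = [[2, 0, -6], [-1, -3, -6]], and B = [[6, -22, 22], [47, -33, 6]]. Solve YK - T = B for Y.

Y = [[-2, -3, 3], [-4, 2, 4]]

YK = B + T = [[8, -22, 16], [46, -36, 0]].
Since K sits to the right of Y, Y = (B + T)K⁻¹.
det K = 4, so K⁻¹ = [[-4, 2, -5], [-5, 5/2, -13/2], [-5, 9/4, -25/4]].
Y = (B + T)K⁻¹ = [[-2, -3, 3], [-4, 2, 4]].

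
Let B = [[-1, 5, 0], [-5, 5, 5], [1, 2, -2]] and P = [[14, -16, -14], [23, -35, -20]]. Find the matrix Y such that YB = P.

Y = [[-2, -2, 2], [-3, -4, 0]]

Since B sits to the right of Y, Y = PB⁻¹.
det B = -5; the adjugate gives B⁻¹ = [[4, -2, -5], [1, -2/5, -1], [3, -7/5, -4]].
Y = PB⁻¹ = [[14, -16, -14], [23, -35, -20]] · [[4, -2, -5], [1, -2/5, -1], [3, -7/5, -4]] = [[-2, -2, 2], [-3, -4, 0]].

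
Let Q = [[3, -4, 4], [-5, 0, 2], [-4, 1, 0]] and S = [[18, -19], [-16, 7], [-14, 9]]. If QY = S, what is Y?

Left-multiplying both sides by Q⁻¹ gives Y = Q⁻¹S.
Q has determinant 6; Q⁻¹ = [[-1/3, 2/3, -4/3], [-4/3, 8/3, -13/3], [-5/6, 13/6, -10/3]].
Y = Q⁻¹S = [[-1/3, 2/3, -4/3], [-4/3, 8/3, -13/3], [-5/6, 13/6, -10/3]] · [[18, -19], [-16, 7], [-14, 9]] = [[2, -1], [-6, 5], [-3, 1]].

Y = [[2, -1], [-6, 5], [-3, 1]]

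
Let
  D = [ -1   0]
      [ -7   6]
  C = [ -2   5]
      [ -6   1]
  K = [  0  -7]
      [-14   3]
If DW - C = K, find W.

W = [[2, 2], [-1, 3]]

DW = K + C = [[-2, -2], [-20, 4]].
Since D multiplies W on the left, W = D⁻¹(K + C).
det D = -6, so D⁻¹ = [[-1, 0], [-7/6, 1/6]].
W = D⁻¹(K + C) = [[2, 2], [-1, 3]].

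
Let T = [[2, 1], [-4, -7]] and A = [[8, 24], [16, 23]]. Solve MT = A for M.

M = [[-4, -4], [2, -3]]

Right-multiplying both sides by T⁻¹ gives M = AT⁻¹.
det T = -10; the adjugate gives T⁻¹ = [[7/10, 1/10], [-2/5, -1/5]].
M = AT⁻¹ = [[8, 24], [16, 23]] · [[7/10, 1/10], [-2/5, -1/5]] = [[-4, -4], [2, -3]].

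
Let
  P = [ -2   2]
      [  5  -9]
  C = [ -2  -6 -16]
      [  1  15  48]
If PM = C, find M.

P is on the left of M, so left-multiply by P⁻¹: M = P⁻¹C.
det P = 8, so P⁻¹ = [[-9/8, -1/4], [-5/8, -1/4]].
M = P⁻¹C = [[-9/8, -1/4], [-5/8, -1/4]] · [[-2, -6, -16], [1, 15, 48]] = [[2, 3, 6], [1, 0, -2]].

M = [[2, 3, 6], [1, 0, -2]]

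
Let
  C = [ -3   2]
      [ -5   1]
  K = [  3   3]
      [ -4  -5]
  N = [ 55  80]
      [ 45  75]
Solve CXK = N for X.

Left-multiply by C⁻¹ and right-multiply by K⁻¹: X = C⁻¹NK⁻¹.
C has determinant 7; C⁻¹ = [[1/7, -2/7], [5/7, -3/7]].
det K = -3, so K⁻¹ = [[5/3, 1], [-4/3, -1]].
C⁻¹N = [[-5, -10], [20, 25]].
X = (C⁻¹N)K⁻¹ = [[5, 5], [0, -5]].

X = [[5, 5], [0, -5]]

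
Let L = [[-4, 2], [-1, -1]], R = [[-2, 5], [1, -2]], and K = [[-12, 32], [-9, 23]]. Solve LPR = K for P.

P = [[-3, -1], [-2, 0]]

P = L⁻¹KR⁻¹ (apply L⁻¹ on the left and R⁻¹ on the right).
det L = 6; the adjugate gives L⁻¹ = [[-1/6, -1/3], [1/6, -2/3]].
R has determinant -1; R⁻¹ = [[2, 5], [1, 2]].
L⁻¹K = [[5, -13], [4, -10]].
P = (L⁻¹K)R⁻¹ = [[-3, -1], [-2, 0]].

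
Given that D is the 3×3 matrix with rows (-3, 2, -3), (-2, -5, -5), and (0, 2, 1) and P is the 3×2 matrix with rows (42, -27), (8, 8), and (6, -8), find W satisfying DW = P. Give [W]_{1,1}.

-4

Since D multiplies W on the left, W = D⁻¹P.
D has determinant 1; D⁻¹ = [[5, -8, -25], [2, -3, -9], [-4, 6, 19]].
W = D⁻¹P = [[5, -8, -25], [2, -3, -9], [-4, 6, 19]] · [[42, -27], [8, 8], [6, -8]] = [[-4, 1], [6, -6], [-6, 4]].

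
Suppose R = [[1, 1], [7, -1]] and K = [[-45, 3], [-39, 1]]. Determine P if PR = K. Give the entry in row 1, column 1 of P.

R is on the right of P, so right-multiply by R⁻¹: P = KR⁻¹.
det R = -8, so R⁻¹ = [[1/8, 1/8], [7/8, -1/8]].
P = KR⁻¹ = [[-45, 3], [-39, 1]] · [[1/8, 1/8], [7/8, -1/8]] = [[-3, -6], [-4, -5]].

-3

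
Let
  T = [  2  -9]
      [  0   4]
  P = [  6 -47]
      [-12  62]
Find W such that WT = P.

W = [[3, -5], [-6, 2]]

Right-multiplying both sides by T⁻¹ gives W = PT⁻¹.
T has determinant 8; T⁻¹ = [[1/2, 9/8], [0, 1/4]].
W = PT⁻¹ = [[6, -47], [-12, 62]] · [[1/2, 9/8], [0, 1/4]] = [[3, -5], [-6, 2]].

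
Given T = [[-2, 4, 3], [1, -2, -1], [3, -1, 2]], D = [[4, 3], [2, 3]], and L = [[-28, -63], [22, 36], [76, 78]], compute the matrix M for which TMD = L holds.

M = [[0, 5], [-2, -3], [5, -2]]

Left-multiply by T⁻¹ and right-multiply by D⁻¹: M = T⁻¹LD⁻¹.
det T = 5, so T⁻¹ = [[-1, -11/5, 2/5], [-1, -13/5, 1/5], [1, 2, 0]].
D has determinant 6; D⁻¹ = [[1/2, -1/2], [-1/3, 2/3]].
T⁻¹L = [[10, 15], [-14, -15], [16, 9]].
M = (T⁻¹L)D⁻¹ = [[0, 5], [-2, -3], [5, -2]].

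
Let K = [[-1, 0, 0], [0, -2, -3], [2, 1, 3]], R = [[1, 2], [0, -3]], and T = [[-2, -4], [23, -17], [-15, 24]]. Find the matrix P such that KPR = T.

P = [[2, 0], [-4, -3], [-5, -5]]

Left-multiply by K⁻¹ and right-multiply by R⁻¹: P = K⁻¹TR⁻¹.
K has determinant 3; K⁻¹ = [[-1, 0, 0], [-2, -1, -1], [4/3, 1/3, 2/3]].
det R = -3, so R⁻¹ = [[1, 2/3], [0, -1/3]].
K⁻¹T = [[2, 4], [-4, 1], [-5, 5]].
P = (K⁻¹T)R⁻¹ = [[2, 0], [-4, -3], [-5, -5]].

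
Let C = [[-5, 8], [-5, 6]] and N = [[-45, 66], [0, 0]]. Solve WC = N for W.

C is on the right of W, so right-multiply by C⁻¹: W = NC⁻¹.
det C = 10; the adjugate gives C⁻¹ = [[3/5, -4/5], [1/2, -1/2]].
W = NC⁻¹ = [[-45, 66], [0, 0]] · [[3/5, -4/5], [1/2, -1/2]] = [[6, 3], [0, 0]].

W = [[6, 3], [0, 0]]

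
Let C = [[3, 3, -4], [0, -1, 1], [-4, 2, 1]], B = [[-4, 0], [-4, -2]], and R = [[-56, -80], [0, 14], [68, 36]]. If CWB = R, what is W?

W = [[0, 5], [-2, 3], [5, -4]]

W = C⁻¹RB⁻¹ (apply C⁻¹ on the left and B⁻¹ on the right).
C has determinant -5; C⁻¹ = [[3/5, 11/5, 1/5], [4/5, 13/5, 3/5], [4/5, 18/5, 3/5]].
det B = 8; the adjugate gives B⁻¹ = [[-1/4, 0], [1/2, -1/2]].
C⁻¹R = [[-20, -10], [-4, -6], [-4, 8]].
W = (C⁻¹R)B⁻¹ = [[0, 5], [-2, 3], [5, -4]].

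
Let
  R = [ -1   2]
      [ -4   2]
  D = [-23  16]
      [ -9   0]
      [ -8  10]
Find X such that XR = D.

X = [[3, 5], [-3, 3], [4, 1]]

Since R sits to the right of X, X = DR⁻¹.
R has determinant 6; R⁻¹ = [[1/3, -1/3], [2/3, -1/6]].
X = DR⁻¹ = [[-23, 16], [-9, 0], [-8, 10]] · [[1/3, -1/3], [2/3, -1/6]] = [[3, 5], [-3, 3], [4, 1]].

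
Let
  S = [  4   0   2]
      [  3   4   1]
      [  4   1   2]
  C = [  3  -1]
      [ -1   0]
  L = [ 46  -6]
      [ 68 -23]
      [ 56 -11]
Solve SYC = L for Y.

Y = [[0, -5], [5, 5], [3, -4]]

Isolating Y: multiply by S⁻¹ from the left and C⁻¹ from the right, so Y = S⁻¹LC⁻¹.
S has determinant 2; S⁻¹ = [[7/2, 1, -4], [-1, 0, 1], [-13/2, -2, 8]].
det C = -1; the adjugate gives C⁻¹ = [[0, -1], [-1, -3]].
S⁻¹L = [[5, 0], [10, -5], [13, -3]].
Y = (S⁻¹L)C⁻¹ = [[0, -5], [5, 5], [3, -4]].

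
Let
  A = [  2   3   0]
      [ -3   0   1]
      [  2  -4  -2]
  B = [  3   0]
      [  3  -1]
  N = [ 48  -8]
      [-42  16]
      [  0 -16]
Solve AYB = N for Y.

Y = [[1, 4], [2, 0], [5, -4]]

Left-multiply by A⁻¹ and right-multiply by B⁻¹: Y = A⁻¹NB⁻¹.
A has determinant -4; A⁻¹ = [[-1, -3/2, -3/4], [1, 1, 1/2], [-3, -7/2, -9/4]].
det B = -3, so B⁻¹ = [[1/3, 0], [1, -1]].
A⁻¹N = [[15, -4], [6, 0], [3, 4]].
Y = (A⁻¹N)B⁻¹ = [[1, 4], [2, 0], [5, -4]].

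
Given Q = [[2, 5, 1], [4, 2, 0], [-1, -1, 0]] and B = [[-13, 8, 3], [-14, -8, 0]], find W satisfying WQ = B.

W = [[3, -6, -5], [0, -3, 2]]

Since Q sits to the right of W, W = BQ⁻¹.
det Q = -2, so Q⁻¹ = [[0, 1/2, 1], [0, -1/2, -2], [1, 3/2, 8]].
W = BQ⁻¹ = [[-13, 8, 3], [-14, -8, 0]] · [[0, 1/2, 1], [0, -1/2, -2], [1, 3/2, 8]] = [[3, -6, -5], [0, -3, 2]].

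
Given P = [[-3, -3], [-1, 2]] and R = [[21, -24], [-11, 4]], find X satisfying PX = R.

P is on the left of X, so left-multiply by P⁻¹: X = P⁻¹R.
det P = -9, so P⁻¹ = [[-2/9, -1/3], [-1/9, 1/3]].
X = P⁻¹R = [[-2/9, -1/3], [-1/9, 1/3]] · [[21, -24], [-11, 4]] = [[-1, 4], [-6, 4]].

X = [[-1, 4], [-6, 4]]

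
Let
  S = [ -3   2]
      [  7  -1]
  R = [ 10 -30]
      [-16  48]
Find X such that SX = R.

X = [[-2, 6], [2, -6]]

Since S multiplies X on the left, X = S⁻¹R.
S has determinant -11; S⁻¹ = [[1/11, 2/11], [7/11, 3/11]].
X = S⁻¹R = [[1/11, 2/11], [7/11, 3/11]] · [[10, -30], [-16, 48]] = [[-2, 6], [2, -6]].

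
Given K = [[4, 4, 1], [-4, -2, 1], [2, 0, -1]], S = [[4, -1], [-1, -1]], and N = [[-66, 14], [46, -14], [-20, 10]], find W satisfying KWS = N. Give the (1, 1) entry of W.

-5

Isolating W: multiply by K⁻¹ from the left and S⁻¹ from the right, so W = K⁻¹NS⁻¹.
det K = 4, so K⁻¹ = [[1/2, 1, 3/2], [-1/2, -3/2, -2], [1, 2, 2]].
det S = -5; the adjugate gives S⁻¹ = [[1/5, -1/5], [-1/5, -4/5]].
K⁻¹N = [[-17, 8], [4, -6], [-14, 6]].
W = (K⁻¹N)S⁻¹ = [[-5, -3], [2, 4], [-4, -2]].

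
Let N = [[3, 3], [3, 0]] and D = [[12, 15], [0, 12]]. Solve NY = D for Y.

Y = [[0, 4], [4, 1]]

Left-multiplying both sides by N⁻¹ gives Y = N⁻¹D.
det N = -9; the adjugate gives N⁻¹ = [[0, 1/3], [1/3, -1/3]].
Y = N⁻¹D = [[0, 1/3], [1/3, -1/3]] · [[12, 15], [0, 12]] = [[0, 4], [4, 1]].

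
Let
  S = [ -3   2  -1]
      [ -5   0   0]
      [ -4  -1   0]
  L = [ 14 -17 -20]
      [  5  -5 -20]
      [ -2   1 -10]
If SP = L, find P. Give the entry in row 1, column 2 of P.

S is on the left of P, so left-multiply by S⁻¹: P = S⁻¹L.
det S = -5; the adjugate gives S⁻¹ = [[0, -1/5, 0], [0, 4/5, -1], [-1, 11/5, -2]].
P = S⁻¹L = [[0, -1/5, 0], [0, 4/5, -1], [-1, 11/5, -2]] · [[14, -17, -20], [5, -5, -20], [-2, 1, -10]] = [[-1, 1, 4], [6, -5, -6], [1, 4, -4]].

1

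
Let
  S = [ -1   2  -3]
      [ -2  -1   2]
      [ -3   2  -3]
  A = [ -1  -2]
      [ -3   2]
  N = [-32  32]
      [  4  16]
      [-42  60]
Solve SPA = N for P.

Isolating P: multiply by S⁻¹ from the left and A⁻¹ from the right, so P = S⁻¹NA⁻¹.
S has determinant -2; S⁻¹ = [[1/2, 0, -1/2], [6, 3, -4], [7/2, 2, -5/2]].
A has determinant -8; A⁻¹ = [[-1/4, -1/4], [-3/8, 1/8]].
S⁻¹N = [[5, -14], [-12, 0], [1, -6]].
P = (S⁻¹N)A⁻¹ = [[4, -3], [3, 3], [2, -1]].

P = [[4, -3], [3, 3], [2, -1]]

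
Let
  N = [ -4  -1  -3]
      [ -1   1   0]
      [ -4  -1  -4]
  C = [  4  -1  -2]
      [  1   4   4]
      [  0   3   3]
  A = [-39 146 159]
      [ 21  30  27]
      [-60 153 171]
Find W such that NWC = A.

W = N⁻¹AC⁻¹ (apply N⁻¹ on the left and C⁻¹ on the right).
N has determinant 5; N⁻¹ = [[-4/5, -1/5, 3/5], [-4/5, 4/5, 3/5], [1, 0, -1]].
det C = -3, so C⁻¹ = [[0, 1, -4/3], [1, -4, 6], [-1, 4, -17/3]].
N⁻¹A = [[-9, -31, -30], [12, -1, -3], [21, -7, -12]].
W = (N⁻¹A)C⁻¹ = [[-1, -5, -4], [2, 4, -5], [5, 1, -2]].

W = [[-1, -5, -4], [2, 4, -5], [5, 1, -2]]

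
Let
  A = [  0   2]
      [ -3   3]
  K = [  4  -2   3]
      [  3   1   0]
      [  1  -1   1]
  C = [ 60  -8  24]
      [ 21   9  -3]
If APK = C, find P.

Left-multiply by A⁻¹ and right-multiply by K⁻¹: P = A⁻¹CK⁻¹.
det A = 6; the adjugate gives A⁻¹ = [[1/2, -1/3], [1/2, 0]].
K has determinant -2; K⁻¹ = [[-1/2, 1/2, 3/2], [3/2, -1/2, -9/2], [2, -1, -5]].
A⁻¹C = [[23, -7, 13], [30, -4, 12]].
P = (A⁻¹C)K⁻¹ = [[4, 2, 1], [3, 5, 3]].

P = [[4, 2, 1], [3, 5, 3]]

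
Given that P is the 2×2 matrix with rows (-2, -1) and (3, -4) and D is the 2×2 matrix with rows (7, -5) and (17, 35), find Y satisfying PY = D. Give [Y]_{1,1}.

Since P multiplies Y on the left, Y = P⁻¹D.
P has determinant 11; P⁻¹ = [[-4/11, 1/11], [-3/11, -2/11]].
Y = P⁻¹D = [[-4/11, 1/11], [-3/11, -2/11]] · [[7, -5], [17, 35]] = [[-1, 5], [-5, -5]].

-1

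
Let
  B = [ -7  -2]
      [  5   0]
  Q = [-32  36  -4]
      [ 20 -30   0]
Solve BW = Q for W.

W = [[4, -6, 0], [2, 3, 2]]

Left-multiplying both sides by B⁻¹ gives W = B⁻¹Q.
det B = 10, so B⁻¹ = [[0, 1/5], [-1/2, -7/10]].
W = B⁻¹Q = [[0, 1/5], [-1/2, -7/10]] · [[-32, 36, -4], [20, -30, 0]] = [[4, -6, 0], [2, 3, 2]].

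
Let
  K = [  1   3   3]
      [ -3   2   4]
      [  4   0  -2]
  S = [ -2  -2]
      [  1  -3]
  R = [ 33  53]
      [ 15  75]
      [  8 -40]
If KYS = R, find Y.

Y = K⁻¹RS⁻¹ (apply K⁻¹ on the left and S⁻¹ on the right).
det K = 2, so K⁻¹ = [[-2, 3, 3], [5, -7, -13/2], [-4, 6, 11/2]].
S has determinant 8; S⁻¹ = [[-3/8, 1/4], [-1/8, -1/4]].
K⁻¹R = [[3, -1], [8, 0], [2, 18]].
Y = (K⁻¹R)S⁻¹ = [[-1, 1], [-3, 2], [-3, -4]].

Y = [[-1, 1], [-3, 2], [-3, -4]]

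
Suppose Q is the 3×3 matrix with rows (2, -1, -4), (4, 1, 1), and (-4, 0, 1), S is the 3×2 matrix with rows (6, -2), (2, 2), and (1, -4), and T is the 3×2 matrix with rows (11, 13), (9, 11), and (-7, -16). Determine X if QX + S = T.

X = [[2, 2], [-1, 5], [0, -4]]

QX = T − S = [[5, 15], [7, 9], [-8, -12]].
Left-multiplying both sides by Q⁻¹ gives X = Q⁻¹(T − S).
det Q = -6, so Q⁻¹ = [[-1/6, -1/6, -1/2], [4/3, 7/3, 3], [-2/3, -2/3, -1]].
X = Q⁻¹(T − S) = [[2, 2], [-1, 5], [0, -4]].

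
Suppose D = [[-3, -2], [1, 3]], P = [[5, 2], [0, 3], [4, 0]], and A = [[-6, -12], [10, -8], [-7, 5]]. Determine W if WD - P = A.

WD = A + P = [[-1, -10], [10, -5], [-3, 5]].
Right-multiplying both sides by D⁻¹ gives W = (A + P)D⁻¹.
det D = -7, so D⁻¹ = [[-3/7, -2/7], [1/7, 3/7]].
W = (A + P)D⁻¹ = [[-1, -4], [-5, -5], [2, 3]].

W = [[-1, -4], [-5, -5], [2, 3]]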